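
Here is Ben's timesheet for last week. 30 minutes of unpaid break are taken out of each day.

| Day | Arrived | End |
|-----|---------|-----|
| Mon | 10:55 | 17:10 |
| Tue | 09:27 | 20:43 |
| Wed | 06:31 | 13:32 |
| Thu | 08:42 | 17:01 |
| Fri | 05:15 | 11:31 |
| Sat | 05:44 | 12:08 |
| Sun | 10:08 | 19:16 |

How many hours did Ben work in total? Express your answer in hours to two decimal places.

Mon: 10:55–17:10 = 6 h 15 min; less 30 min break → 5 h 45 min
Tue: 09:27–20:43 = 11 h 16 min; less 30 min break → 10 h 46 min
Wed: 06:31–13:32 = 7 h 1 min; less 30 min break → 6 h 31 min
Thu: 08:42–17:01 = 8 h 19 min; less 30 min break → 7 h 49 min
Fri: 05:15–11:31 = 6 h 16 min; less 30 min break → 5 h 46 min
Sat: 05:44–12:08 = 6 h 24 min; less 30 min break → 5 h 54 min
Sun: 10:08–19:16 = 9 h 8 min; less 30 min break → 8 h 38 min
Total: 5 h 45 min + 10 h 46 min + 6 h 31 min + 7 h 49 min + 5 h 46 min + 5 h 54 min + 8 h 38 min = 51 h 9 min.

51.15 hours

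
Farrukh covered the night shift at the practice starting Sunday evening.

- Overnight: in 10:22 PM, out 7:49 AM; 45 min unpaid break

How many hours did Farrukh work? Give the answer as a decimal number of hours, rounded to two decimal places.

Overnight: 10:22 PM → midnight = 1 h 38 min; midnight → 7:49 AM = 7 h 49 min; span 9 h 27 min; less 45 min break → 8 h 42 min

8.70 hours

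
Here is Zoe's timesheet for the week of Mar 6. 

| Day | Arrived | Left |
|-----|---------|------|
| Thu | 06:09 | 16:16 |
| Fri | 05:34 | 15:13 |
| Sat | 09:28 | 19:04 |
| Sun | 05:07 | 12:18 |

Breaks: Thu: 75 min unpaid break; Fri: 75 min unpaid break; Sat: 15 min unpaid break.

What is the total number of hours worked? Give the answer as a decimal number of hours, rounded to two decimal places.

33.80 hours

Thu: 06:09–16:16 = 10 h 7 min; less 75 min break → 8 h 52 min
Fri: 05:34–15:13 = 9 h 39 min; less 75 min break → 8 h 24 min
Sat: 09:28–19:04 = 9 h 36 min; less 15 min break → 9 h 21 min
Sun: 05:07–12:18 = 7 h 11 min
Total: 8 h 52 min + 8 h 24 min + 9 h 21 min + 7 h 11 min = 33 h 48 min.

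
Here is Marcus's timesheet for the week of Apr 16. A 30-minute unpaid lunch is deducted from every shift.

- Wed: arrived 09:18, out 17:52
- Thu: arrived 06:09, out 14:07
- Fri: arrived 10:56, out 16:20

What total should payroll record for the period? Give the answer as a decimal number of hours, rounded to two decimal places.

20.43 hours

Wed: 09:18–17:52 = 8 h 34 min; less 30 min break → 8 h 4 min
Thu: 06:09–14:07 = 7 h 58 min; less 30 min break → 7 h 28 min
Fri: 10:56–16:20 = 5 h 24 min; less 30 min break → 4 h 54 min
Total: 8 h 4 min + 7 h 28 min + 4 h 54 min = 20 h 26 min.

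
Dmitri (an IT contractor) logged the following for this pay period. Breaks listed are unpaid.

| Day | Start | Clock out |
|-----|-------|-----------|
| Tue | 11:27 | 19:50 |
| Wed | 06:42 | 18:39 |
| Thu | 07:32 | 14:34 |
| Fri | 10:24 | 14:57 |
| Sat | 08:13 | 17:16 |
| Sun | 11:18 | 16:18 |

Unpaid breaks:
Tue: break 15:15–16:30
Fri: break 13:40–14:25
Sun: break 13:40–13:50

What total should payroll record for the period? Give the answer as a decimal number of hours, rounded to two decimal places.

43.80 hours

Tue: 11:27–19:50 = 8 h 23 min; less 75 min break → 7 h 8 min
Wed: 06:42–18:39 = 11 h 57 min
Thu: 07:32–14:34 = 7 h 2 min
Fri: 10:24–14:57 = 4 h 33 min; less 45 min break → 3 h 48 min
Sat: 08:13–17:16 = 9 h 3 min
Sun: 11:18–16:18 = 5 h 0 min; less 10 min break → 4 h 50 min
Total: 7 h 8 min + 11 h 57 min + 7 h 2 min + 3 h 48 min + 9 h 3 min + 4 h 50 min = 43 h 48 min.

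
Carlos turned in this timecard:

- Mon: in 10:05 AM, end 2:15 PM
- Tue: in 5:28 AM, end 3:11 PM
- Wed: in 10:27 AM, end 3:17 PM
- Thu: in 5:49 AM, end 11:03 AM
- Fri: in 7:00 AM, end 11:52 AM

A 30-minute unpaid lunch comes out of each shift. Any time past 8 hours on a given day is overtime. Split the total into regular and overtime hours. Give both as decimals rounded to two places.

Regular 25.10 hours, overtime 1.22 hours

Mon: 10:05 AM–2:15 PM = 4 h 10 min; less 30 min break → 3 h 40 min
Tue: 5:28 AM–3:11 PM = 9 h 43 min; less 30 min break → 9 h 13 min
Wed: 10:27 AM–3:17 PM = 4 h 50 min; less 30 min break → 4 h 20 min
Thu: 5:49 AM–11:03 AM = 5 h 14 min; less 30 min break → 4 h 44 min
Fri: 7:00 AM–11:52 AM = 4 h 52 min; less 30 min break → 4 h 22 min
Mon reg 3 h 40 min / OT 0 h 0 min; Tue reg 8 h 0 min / OT 1 h 13 min; Wed reg 4 h 20 min / OT 0 h 0 min; Thu reg 4 h 44 min / OT 0 h 0 min; Fri reg 4 h 22 min / OT 0 h 0 min.
Totals: regular 25 h 6 min, overtime 1 h 13 min.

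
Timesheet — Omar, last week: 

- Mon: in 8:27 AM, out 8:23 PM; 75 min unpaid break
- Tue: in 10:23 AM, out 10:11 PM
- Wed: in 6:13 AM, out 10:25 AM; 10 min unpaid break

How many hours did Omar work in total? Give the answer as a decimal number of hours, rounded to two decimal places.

26.52 hours

Mon: 8:27 AM–8:23 PM = 11 h 56 min; less 75 min break → 10 h 41 min
Tue: 10:23 AM–10:11 PM = 11 h 48 min
Wed: 6:13 AM–10:25 AM = 4 h 12 min; less 10 min break → 4 h 2 min
Total: 10 h 41 min + 11 h 48 min + 4 h 2 min = 26 h 31 min.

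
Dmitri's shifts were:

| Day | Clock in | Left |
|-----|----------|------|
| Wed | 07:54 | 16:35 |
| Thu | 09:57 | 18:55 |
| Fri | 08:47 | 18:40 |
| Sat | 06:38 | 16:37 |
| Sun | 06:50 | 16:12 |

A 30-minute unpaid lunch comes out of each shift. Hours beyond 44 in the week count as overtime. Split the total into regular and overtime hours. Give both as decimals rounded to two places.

Regular 44.00 hours, overtime 0.38 hours

Wed: 07:54–16:35 = 8 h 41 min; less 30 min break → 8 h 11 min
Thu: 09:57–18:55 = 8 h 58 min; less 30 min break → 8 h 28 min
Fri: 08:47–18:40 = 9 h 53 min; less 30 min break → 9 h 23 min
Sat: 06:38–16:37 = 9 h 59 min; less 30 min break → 9 h 29 min
Sun: 06:50–16:12 = 9 h 22 min; less 30 min break → 8 h 52 min
Total worked: 44 h 23 min = 44.38 h.
Threshold 44 h → overtime 0 h 23 min, regular 44 h 0 min.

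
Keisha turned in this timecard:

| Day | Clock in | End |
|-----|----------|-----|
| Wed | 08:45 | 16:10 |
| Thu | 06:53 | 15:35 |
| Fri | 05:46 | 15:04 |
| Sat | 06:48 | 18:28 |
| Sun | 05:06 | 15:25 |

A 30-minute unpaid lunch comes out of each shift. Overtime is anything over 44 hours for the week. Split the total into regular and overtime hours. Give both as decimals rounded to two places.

Regular 44.00 hours, overtime 0.90 hours

Wed: 08:45–16:10 = 7 h 25 min; less 30 min break → 6 h 55 min
Thu: 06:53–15:35 = 8 h 42 min; less 30 min break → 8 h 12 min
Fri: 05:46–15:04 = 9 h 18 min; less 30 min break → 8 h 48 min
Sat: 06:48–18:28 = 11 h 40 min; less 30 min break → 11 h 10 min
Sun: 05:06–15:25 = 10 h 19 min; less 30 min break → 9 h 49 min
Total worked: 44 h 54 min = 44.90 h.
Threshold 44 h → overtime 0 h 54 min, regular 44 h 0 min.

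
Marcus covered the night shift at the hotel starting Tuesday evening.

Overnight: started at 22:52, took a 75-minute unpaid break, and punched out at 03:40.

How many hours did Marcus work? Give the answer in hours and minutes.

3 h 33 min

Overnight: 22:52 → midnight = 1 h 8 min; midnight → 03:40 = 3 h 40 min; span 4 h 48 min; less 75 min break → 3 h 33 min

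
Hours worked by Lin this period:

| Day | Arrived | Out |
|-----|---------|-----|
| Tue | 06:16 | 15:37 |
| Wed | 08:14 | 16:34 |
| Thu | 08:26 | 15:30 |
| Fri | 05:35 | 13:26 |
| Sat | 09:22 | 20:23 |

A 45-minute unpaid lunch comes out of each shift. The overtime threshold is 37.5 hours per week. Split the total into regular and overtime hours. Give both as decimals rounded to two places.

Tue: 06:16–15:37 = 9 h 21 min; less 45 min break → 8 h 36 min
Wed: 08:14–16:34 = 8 h 20 min; less 45 min break → 7 h 35 min
Thu: 08:26–15:30 = 7 h 4 min; less 45 min break → 6 h 19 min
Fri: 05:35–13:26 = 7 h 51 min; less 45 min break → 7 h 6 min
Sat: 09:22–20:23 = 11 h 1 min; less 45 min break → 10 h 16 min
Total worked: 39 h 52 min = 39.87 h.
Threshold 37.5 h → overtime 2 h 22 min, regular 37 h 30 min.

Regular 37.50 hours, overtime 2.37 hours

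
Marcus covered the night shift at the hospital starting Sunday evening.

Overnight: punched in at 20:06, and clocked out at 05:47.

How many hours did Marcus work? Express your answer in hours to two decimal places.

9.68 hours

Overnight: 20:06 → midnight = 3 h 54 min; midnight → 05:47 = 5 h 47 min; span 9 h 41 min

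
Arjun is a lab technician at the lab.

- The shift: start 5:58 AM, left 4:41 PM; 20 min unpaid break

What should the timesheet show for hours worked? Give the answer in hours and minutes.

10 h 23 min

The shift: 5:58 AM–4:41 PM = 10 h 43 min; less 20 min break → 10 h 23 min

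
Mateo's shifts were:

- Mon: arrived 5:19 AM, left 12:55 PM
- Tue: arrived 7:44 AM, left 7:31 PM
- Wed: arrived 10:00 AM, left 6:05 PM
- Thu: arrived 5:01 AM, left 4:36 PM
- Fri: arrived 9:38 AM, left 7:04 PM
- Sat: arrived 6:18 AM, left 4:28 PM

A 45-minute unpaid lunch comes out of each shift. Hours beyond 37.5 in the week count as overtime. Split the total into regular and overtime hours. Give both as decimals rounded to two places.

Regular 37.50 hours, overtime 16.65 hours

Mon: 5:19 AM–12:55 PM = 7 h 36 min; less 45 min break → 6 h 51 min
Tue: 7:44 AM–7:31 PM = 11 h 47 min; less 45 min break → 11 h 2 min
Wed: 10:00 AM–6:05 PM = 8 h 5 min; less 45 min break → 7 h 20 min
Thu: 5:01 AM–4:36 PM = 11 h 35 min; less 45 min break → 10 h 50 min
Fri: 9:38 AM–7:04 PM = 9 h 26 min; less 45 min break → 8 h 41 min
Sat: 6:18 AM–4:28 PM = 10 h 10 min; less 45 min break → 9 h 25 min
Total worked: 54 h 9 min = 54.15 h.
Threshold 37.5 h → overtime 16 h 39 min, regular 37 h 30 min.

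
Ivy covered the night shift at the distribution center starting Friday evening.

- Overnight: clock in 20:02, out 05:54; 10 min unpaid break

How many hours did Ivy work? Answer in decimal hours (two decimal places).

Overnight: 20:02 → midnight = 3 h 58 min; midnight → 05:54 = 5 h 54 min; span 9 h 52 min; less 10 min break → 9 h 42 min

9.70 hours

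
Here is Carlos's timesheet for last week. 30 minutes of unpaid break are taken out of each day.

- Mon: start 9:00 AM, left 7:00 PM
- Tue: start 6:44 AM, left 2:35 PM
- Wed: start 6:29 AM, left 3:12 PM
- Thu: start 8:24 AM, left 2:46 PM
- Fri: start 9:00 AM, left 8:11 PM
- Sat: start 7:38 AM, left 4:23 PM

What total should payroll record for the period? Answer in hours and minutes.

49 h 52 min

Mon: 9:00 AM–7:00 PM = 10 h 0 min; less 30 min break → 9 h 30 min
Tue: 6:44 AM–2:35 PM = 7 h 51 min; less 30 min break → 7 h 21 min
Wed: 6:29 AM–3:12 PM = 8 h 43 min; less 30 min break → 8 h 13 min
Thu: 8:24 AM–2:46 PM = 6 h 22 min; less 30 min break → 5 h 52 min
Fri: 9:00 AM–8:11 PM = 11 h 11 min; less 30 min break → 10 h 41 min
Sat: 7:38 AM–4:23 PM = 8 h 45 min; less 30 min break → 8 h 15 min
Total: 9 h 30 min + 7 h 21 min + 8 h 13 min + 5 h 52 min + 10 h 41 min + 8 h 15 min = 49 h 52 min.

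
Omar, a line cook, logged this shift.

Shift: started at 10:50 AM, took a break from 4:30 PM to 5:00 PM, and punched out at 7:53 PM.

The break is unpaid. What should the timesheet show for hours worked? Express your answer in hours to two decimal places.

Shift: 10:50 AM–7:53 PM = 9 h 3 min; less 30 min break → 8 h 33 min

8.55 hours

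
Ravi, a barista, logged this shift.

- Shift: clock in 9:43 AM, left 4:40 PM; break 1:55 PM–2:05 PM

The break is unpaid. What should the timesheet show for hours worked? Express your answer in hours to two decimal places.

6.78 hours

Shift: 9:43 AM–4:40 PM = 6 h 57 min; less 10 min break → 6 h 47 min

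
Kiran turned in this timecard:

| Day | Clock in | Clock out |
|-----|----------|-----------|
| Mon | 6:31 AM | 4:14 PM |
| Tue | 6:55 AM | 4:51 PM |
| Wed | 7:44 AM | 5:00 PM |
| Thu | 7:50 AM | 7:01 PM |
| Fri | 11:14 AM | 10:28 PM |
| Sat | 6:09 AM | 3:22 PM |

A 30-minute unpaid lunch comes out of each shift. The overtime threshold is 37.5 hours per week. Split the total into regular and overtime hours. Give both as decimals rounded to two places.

Regular 37.50 hours, overtime 20.05 hours

Mon: 6:31 AM–4:14 PM = 9 h 43 min; less 30 min break → 9 h 13 min
Tue: 6:55 AM–4:51 PM = 9 h 56 min; less 30 min break → 9 h 26 min
Wed: 7:44 AM–5:00 PM = 9 h 16 min; less 30 min break → 8 h 46 min
Thu: 7:50 AM–7:01 PM = 11 h 11 min; less 30 min break → 10 h 41 min
Fri: 11:14 AM–10:28 PM = 11 h 14 min; less 30 min break → 10 h 44 min
Sat: 6:09 AM–3:22 PM = 9 h 13 min; less 30 min break → 8 h 43 min
Total worked: 57 h 33 min = 57.55 h.
Threshold 37.5 h → overtime 20 h 3 min, regular 37 h 30 min.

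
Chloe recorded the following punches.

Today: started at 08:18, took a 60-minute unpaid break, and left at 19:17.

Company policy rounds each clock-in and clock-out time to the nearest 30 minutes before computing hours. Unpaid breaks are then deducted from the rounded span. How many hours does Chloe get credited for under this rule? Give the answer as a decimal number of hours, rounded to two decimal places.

Today: in 08:18→08:30, out 19:17→19:30; 11 h 0 min − 60 min = 10 h 0 min

10.00 hours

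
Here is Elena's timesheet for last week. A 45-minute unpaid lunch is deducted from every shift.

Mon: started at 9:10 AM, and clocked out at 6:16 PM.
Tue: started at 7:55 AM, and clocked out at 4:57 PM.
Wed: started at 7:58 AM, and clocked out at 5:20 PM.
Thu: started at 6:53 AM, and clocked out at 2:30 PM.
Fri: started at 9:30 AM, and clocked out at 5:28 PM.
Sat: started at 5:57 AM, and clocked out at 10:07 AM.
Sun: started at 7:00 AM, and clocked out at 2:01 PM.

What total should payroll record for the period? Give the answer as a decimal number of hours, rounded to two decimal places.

49.02 hours

Mon: 9:10 AM–6:16 PM = 9 h 6 min; less 45 min break → 8 h 21 min
Tue: 7:55 AM–4:57 PM = 9 h 2 min; less 45 min break → 8 h 17 min
Wed: 7:58 AM–5:20 PM = 9 h 22 min; less 45 min break → 8 h 37 min
Thu: 6:53 AM–2:30 PM = 7 h 37 min; less 45 min break → 6 h 52 min
Fri: 9:30 AM–5:28 PM = 7 h 58 min; less 45 min break → 7 h 13 min
Sat: 5:57 AM–10:07 AM = 4 h 10 min; less 45 min break → 3 h 25 min
Sun: 7:00 AM–2:01 PM = 7 h 1 min; less 45 min break → 6 h 16 min
Total: 8 h 21 min + 8 h 17 min + 8 h 37 min + 6 h 52 min + 7 h 13 min + 3 h 25 min + 6 h 16 min = 49 h 1 min.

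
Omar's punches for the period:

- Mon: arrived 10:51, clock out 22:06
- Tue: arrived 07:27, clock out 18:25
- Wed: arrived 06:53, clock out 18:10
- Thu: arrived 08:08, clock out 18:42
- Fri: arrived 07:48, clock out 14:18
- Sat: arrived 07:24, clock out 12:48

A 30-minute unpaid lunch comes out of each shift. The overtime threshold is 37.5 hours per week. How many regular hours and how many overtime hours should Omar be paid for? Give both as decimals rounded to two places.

Regular 37.50 hours, overtime 15.47 hours

Mon: 10:51–22:06 = 11 h 15 min; less 30 min break → 10 h 45 min
Tue: 07:27–18:25 = 10 h 58 min; less 30 min break → 10 h 28 min
Wed: 06:53–18:10 = 11 h 17 min; less 30 min break → 10 h 47 min
Thu: 08:08–18:42 = 10 h 34 min; less 30 min break → 10 h 4 min
Fri: 07:48–14:18 = 6 h 30 min; less 30 min break → 6 h 0 min
Sat: 07:24–12:48 = 5 h 24 min; less 30 min break → 4 h 54 min
Total worked: 52 h 58 min = 52.97 h.
Threshold 37.5 h → overtime 15 h 28 min, regular 37 h 30 min.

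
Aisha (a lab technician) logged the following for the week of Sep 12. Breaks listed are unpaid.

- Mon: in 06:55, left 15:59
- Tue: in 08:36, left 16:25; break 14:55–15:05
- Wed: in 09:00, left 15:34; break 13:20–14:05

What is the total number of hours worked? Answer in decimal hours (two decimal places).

Mon: 06:55–15:59 = 9 h 4 min
Tue: 08:36–16:25 = 7 h 49 min; less 10 min break → 7 h 39 min
Wed: 09:00–15:34 = 6 h 34 min; less 45 min break → 5 h 49 min
Total: 9 h 4 min + 7 h 39 min + 5 h 49 min = 22 h 32 min.

22.53 hours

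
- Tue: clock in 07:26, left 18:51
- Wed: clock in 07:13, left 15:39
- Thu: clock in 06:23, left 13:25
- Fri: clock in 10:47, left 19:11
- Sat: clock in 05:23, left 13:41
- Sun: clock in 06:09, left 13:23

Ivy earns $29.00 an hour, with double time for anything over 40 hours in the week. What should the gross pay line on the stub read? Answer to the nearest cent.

$1787.37

Tue: 07:26–18:51 = 11 h 25 min
Wed: 07:13–15:39 = 8 h 26 min
Thu: 06:23–13:25 = 7 h 2 min
Fri: 10:47–19:11 = 8 h 24 min
Sat: 05:23–13:41 = 8 h 18 min
Sun: 06:09–13:23 = 7 h 14 min
Total worked: 50 h 49 min = 3049 min.
Regular 40 h 0 min = 2400 min at $29.00/h; overtime 10 h 49 min = 649 min at $58.00/h.
Pay = (2400 × $29.00 + 649 × $58.00) ÷ 60 = $1787.37.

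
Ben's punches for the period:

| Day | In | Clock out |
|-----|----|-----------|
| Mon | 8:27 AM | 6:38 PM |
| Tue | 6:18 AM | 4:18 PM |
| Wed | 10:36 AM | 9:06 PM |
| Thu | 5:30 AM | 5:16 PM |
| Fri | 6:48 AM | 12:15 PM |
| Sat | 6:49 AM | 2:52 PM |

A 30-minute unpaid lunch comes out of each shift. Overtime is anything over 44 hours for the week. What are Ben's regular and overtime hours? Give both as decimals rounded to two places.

Mon: 8:27 AM–6:38 PM = 10 h 11 min; less 30 min break → 9 h 41 min
Tue: 6:18 AM–4:18 PM = 10 h 0 min; less 30 min break → 9 h 30 min
Wed: 10:36 AM–9:06 PM = 10 h 30 min; less 30 min break → 10 h 0 min
Thu: 5:30 AM–5:16 PM = 11 h 46 min; less 30 min break → 11 h 16 min
Fri: 6:48 AM–12:15 PM = 5 h 27 min; less 30 min break → 4 h 57 min
Sat: 6:49 AM–2:52 PM = 8 h 3 min; less 30 min break → 7 h 33 min
Total worked: 52 h 57 min = 52.95 h.
Threshold 44 h → overtime 8 h 57 min, regular 44 h 0 min.

Regular 44.00 hours, overtime 8.95 hours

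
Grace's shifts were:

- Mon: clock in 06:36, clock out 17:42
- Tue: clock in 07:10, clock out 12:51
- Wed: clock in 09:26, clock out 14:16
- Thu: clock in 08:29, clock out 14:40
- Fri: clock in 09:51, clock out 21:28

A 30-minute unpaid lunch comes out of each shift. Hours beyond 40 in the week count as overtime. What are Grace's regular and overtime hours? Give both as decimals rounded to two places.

Mon: 06:36–17:42 = 11 h 6 min; less 30 min break → 10 h 36 min
Tue: 07:10–12:51 = 5 h 41 min; less 30 min break → 5 h 11 min
Wed: 09:26–14:16 = 4 h 50 min; less 30 min break → 4 h 20 min
Thu: 08:29–14:40 = 6 h 11 min; less 30 min break → 5 h 41 min
Fri: 09:51–21:28 = 11 h 37 min; less 30 min break → 11 h 7 min
Total worked: 36 h 55 min = 36.92 h.
Threshold 40 h → overtime 0 h 0 min, regular 36 h 55 min.

Regular 36.92 hours, overtime 0.00 hours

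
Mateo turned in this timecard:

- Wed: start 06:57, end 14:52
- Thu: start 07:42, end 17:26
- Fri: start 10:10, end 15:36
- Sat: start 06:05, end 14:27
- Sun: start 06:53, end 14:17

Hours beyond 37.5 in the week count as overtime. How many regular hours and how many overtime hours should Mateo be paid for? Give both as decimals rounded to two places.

Wed: 06:57–14:52 = 7 h 55 min
Thu: 07:42–17:26 = 9 h 44 min
Fri: 10:10–15:36 = 5 h 26 min
Sat: 06:05–14:27 = 8 h 22 min
Sun: 06:53–14:17 = 7 h 24 min
Total worked: 38 h 51 min = 38.85 h.
Threshold 37.5 h → overtime 1 h 21 min, regular 37 h 30 min.

Regular 37.50 hours, overtime 1.35 hours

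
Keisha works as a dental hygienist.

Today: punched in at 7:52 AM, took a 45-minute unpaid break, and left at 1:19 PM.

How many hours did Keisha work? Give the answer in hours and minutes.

4 h 42 min

Today: 7:52 AM–1:19 PM = 5 h 27 min; less 45 min break → 4 h 42 min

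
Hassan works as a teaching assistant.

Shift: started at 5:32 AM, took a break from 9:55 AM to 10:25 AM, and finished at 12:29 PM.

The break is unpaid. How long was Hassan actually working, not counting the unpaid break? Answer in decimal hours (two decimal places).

6.45 hours

Shift: 5:32 AM–12:29 PM = 6 h 57 min; less 30 min break → 6 h 27 min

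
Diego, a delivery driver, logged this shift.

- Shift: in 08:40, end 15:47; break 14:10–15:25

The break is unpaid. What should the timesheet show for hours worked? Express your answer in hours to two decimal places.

Shift: 08:40–15:47 = 7 h 7 min; less 75 min break → 5 h 52 min

5.87 hours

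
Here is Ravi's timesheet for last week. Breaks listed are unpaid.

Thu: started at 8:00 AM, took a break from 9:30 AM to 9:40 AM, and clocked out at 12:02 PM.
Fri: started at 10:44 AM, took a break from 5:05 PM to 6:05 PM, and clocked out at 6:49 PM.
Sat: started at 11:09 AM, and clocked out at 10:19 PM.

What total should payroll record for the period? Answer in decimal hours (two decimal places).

22.12 hours

Thu: 8:00 AM–12:02 PM = 4 h 2 min; less 10 min break → 3 h 52 min
Fri: 10:44 AM–6:49 PM = 8 h 5 min; less 60 min break → 7 h 5 min
Sat: 11:09 AM–10:19 PM = 11 h 10 min
Total: 3 h 52 min + 7 h 5 min + 11 h 10 min = 22 h 7 min.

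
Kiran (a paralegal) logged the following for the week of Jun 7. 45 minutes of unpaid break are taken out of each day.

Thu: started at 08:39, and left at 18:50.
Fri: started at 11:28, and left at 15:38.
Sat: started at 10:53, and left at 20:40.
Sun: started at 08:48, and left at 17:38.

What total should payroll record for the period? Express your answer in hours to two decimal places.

29.97 hours

Thu: 08:39–18:50 = 10 h 11 min; less 45 min break → 9 h 26 min
Fri: 11:28–15:38 = 4 h 10 min; less 45 min break → 3 h 25 min
Sat: 10:53–20:40 = 9 h 47 min; less 45 min break → 9 h 2 min
Sun: 08:48–17:38 = 8 h 50 min; less 45 min break → 8 h 5 min
Total: 9 h 26 min + 3 h 25 min + 9 h 2 min + 8 h 5 min = 29 h 58 min.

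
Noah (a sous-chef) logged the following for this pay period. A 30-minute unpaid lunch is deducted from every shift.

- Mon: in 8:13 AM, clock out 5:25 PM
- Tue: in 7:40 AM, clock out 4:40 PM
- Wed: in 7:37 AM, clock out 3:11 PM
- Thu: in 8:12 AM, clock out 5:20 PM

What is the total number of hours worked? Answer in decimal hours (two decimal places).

32.90 hours

Mon: 8:13 AM–5:25 PM = 9 h 12 min; less 30 min break → 8 h 42 min
Tue: 7:40 AM–4:40 PM = 9 h 0 min; less 30 min break → 8 h 30 min
Wed: 7:37 AM–3:11 PM = 7 h 34 min; less 30 min break → 7 h 4 min
Thu: 8:12 AM–5:20 PM = 9 h 8 min; less 30 min break → 8 h 38 min
Total: 8 h 42 min + 8 h 30 min + 7 h 4 min + 8 h 38 min = 32 h 54 min.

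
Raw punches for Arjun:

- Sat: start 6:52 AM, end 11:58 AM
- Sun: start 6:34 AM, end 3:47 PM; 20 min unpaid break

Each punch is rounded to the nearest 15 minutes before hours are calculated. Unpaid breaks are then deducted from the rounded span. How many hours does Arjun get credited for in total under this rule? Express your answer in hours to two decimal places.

Sat: in 6:52 AM→6:45 AM, out 11:58 AM→12:00 PM; 5 h 15 min
Sun: in 6:34 AM→6:30 AM, out 3:47 PM→3:45 PM; 9 h 15 min − 20 min = 8 h 55 min
Total credited: 14 h 10 min.

14.17 hours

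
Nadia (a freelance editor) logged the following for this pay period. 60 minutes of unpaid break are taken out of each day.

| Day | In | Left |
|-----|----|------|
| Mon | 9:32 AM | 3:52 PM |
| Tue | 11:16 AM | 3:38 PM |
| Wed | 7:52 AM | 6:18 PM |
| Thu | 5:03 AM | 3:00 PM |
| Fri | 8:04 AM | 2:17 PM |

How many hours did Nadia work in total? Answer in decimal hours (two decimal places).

32.30 hours

Mon: 9:32 AM–3:52 PM = 6 h 20 min; less 60 min break → 5 h 20 min
Tue: 11:16 AM–3:38 PM = 4 h 22 min; less 60 min break → 3 h 22 min
Wed: 7:52 AM–6:18 PM = 10 h 26 min; less 60 min break → 9 h 26 min
Thu: 5:03 AM–3:00 PM = 9 h 57 min; less 60 min break → 8 h 57 min
Fri: 8:04 AM–2:17 PM = 6 h 13 min; less 60 min break → 5 h 13 min
Total: 5 h 20 min + 3 h 22 min + 9 h 26 min + 8 h 57 min + 5 h 13 min = 32 h 18 min.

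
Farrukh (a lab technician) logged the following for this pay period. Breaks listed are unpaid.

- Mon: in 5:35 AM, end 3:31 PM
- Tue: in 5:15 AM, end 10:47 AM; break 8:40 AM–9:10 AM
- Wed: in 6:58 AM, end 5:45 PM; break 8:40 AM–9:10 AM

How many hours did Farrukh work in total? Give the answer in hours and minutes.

25 h 15 min

Mon: 5:35 AM–3:31 PM = 9 h 56 min
Tue: 5:15 AM–10:47 AM = 5 h 32 min; less 30 min break → 5 h 2 min
Wed: 6:58 AM–5:45 PM = 10 h 47 min; less 30 min break → 10 h 17 min
Total: 9 h 56 min + 5 h 2 min + 10 h 17 min = 25 h 15 min.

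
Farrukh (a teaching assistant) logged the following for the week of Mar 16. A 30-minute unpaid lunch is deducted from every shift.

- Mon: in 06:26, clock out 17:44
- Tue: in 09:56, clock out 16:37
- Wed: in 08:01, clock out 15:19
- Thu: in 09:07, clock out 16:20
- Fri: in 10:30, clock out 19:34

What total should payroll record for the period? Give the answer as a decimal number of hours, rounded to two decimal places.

Mon: 06:26–17:44 = 11 h 18 min; less 30 min break → 10 h 48 min
Tue: 09:56–16:37 = 6 h 41 min; less 30 min break → 6 h 11 min
Wed: 08:01–15:19 = 7 h 18 min; less 30 min break → 6 h 48 min
Thu: 09:07–16:20 = 7 h 13 min; less 30 min break → 6 h 43 min
Fri: 10:30–19:34 = 9 h 4 min; less 30 min break → 8 h 34 min
Total: 10 h 48 min + 6 h 11 min + 6 h 48 min + 6 h 43 min + 8 h 34 min = 39 h 4 min.

39.07 hours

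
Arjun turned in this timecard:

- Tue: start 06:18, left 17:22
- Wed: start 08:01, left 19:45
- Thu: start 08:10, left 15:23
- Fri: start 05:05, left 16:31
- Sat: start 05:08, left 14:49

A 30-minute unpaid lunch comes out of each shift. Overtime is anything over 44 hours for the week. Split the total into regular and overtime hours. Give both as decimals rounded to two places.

Regular 44.00 hours, overtime 4.63 hours

Tue: 06:18–17:22 = 11 h 4 min; less 30 min break → 10 h 34 min
Wed: 08:01–19:45 = 11 h 44 min; less 30 min break → 11 h 14 min
Thu: 08:10–15:23 = 7 h 13 min; less 30 min break → 6 h 43 min
Fri: 05:05–16:31 = 11 h 26 min; less 30 min break → 10 h 56 min
Sat: 05:08–14:49 = 9 h 41 min; less 30 min break → 9 h 11 min
Total worked: 48 h 38 min = 48.63 h.
Threshold 44 h → overtime 4 h 38 min, regular 44 h 0 min.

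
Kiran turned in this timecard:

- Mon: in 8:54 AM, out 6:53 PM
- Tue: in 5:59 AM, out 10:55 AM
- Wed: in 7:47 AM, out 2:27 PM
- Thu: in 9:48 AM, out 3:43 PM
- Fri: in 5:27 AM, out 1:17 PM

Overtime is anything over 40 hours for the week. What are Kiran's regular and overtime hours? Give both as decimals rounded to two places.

Regular 35.33 hours, overtime 0.00 hours

Mon: 8:54 AM–6:53 PM = 9 h 59 min
Tue: 5:59 AM–10:55 AM = 4 h 56 min
Wed: 7:47 AM–2:27 PM = 6 h 40 min
Thu: 9:48 AM–3:43 PM = 5 h 55 min
Fri: 5:27 AM–1:17 PM = 7 h 50 min
Total worked: 35 h 20 min = 35.33 h.
Threshold 40 h → overtime 0 h 0 min, regular 35 h 20 min.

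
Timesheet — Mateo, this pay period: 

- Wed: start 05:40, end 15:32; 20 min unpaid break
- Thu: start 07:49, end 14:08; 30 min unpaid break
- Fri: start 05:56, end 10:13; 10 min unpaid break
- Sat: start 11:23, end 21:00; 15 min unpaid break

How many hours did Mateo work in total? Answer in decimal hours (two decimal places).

28.83 hours

Wed: 05:40–15:32 = 9 h 52 min; less 20 min break → 9 h 32 min
Thu: 07:49–14:08 = 6 h 19 min; less 30 min break → 5 h 49 min
Fri: 05:56–10:13 = 4 h 17 min; less 10 min break → 4 h 7 min
Sat: 11:23–21:00 = 9 h 37 min; less 15 min break → 9 h 22 min
Total: 9 h 32 min + 5 h 49 min + 4 h 7 min + 9 h 22 min = 28 h 50 min.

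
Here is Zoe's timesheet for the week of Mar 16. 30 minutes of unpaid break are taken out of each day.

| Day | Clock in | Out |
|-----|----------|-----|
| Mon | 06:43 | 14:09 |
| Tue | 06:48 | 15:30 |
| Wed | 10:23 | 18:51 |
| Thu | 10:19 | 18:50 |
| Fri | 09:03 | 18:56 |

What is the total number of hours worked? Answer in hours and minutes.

40 h 30 min

Mon: 06:43–14:09 = 7 h 26 min; less 30 min break → 6 h 56 min
Tue: 06:48–15:30 = 8 h 42 min; less 30 min break → 8 h 12 min
Wed: 10:23–18:51 = 8 h 28 min; less 30 min break → 7 h 58 min
Thu: 10:19–18:50 = 8 h 31 min; less 30 min break → 8 h 1 min
Fri: 09:03–18:56 = 9 h 53 min; less 30 min break → 9 h 23 min
Total: 6 h 56 min + 8 h 12 min + 7 h 58 min + 8 h 1 min + 9 h 23 min = 40 h 30 min.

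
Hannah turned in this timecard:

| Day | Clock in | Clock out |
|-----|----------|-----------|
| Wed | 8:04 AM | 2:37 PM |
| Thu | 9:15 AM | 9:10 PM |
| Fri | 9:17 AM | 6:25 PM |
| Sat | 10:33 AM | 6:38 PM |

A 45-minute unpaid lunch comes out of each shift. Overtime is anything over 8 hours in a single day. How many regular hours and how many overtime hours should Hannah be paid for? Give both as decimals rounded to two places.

Wed: 8:04 AM–2:37 PM = 6 h 33 min; less 45 min break → 5 h 48 min
Thu: 9:15 AM–9:10 PM = 11 h 55 min; less 45 min break → 11 h 10 min
Fri: 9:17 AM–6:25 PM = 9 h 8 min; less 45 min break → 8 h 23 min
Sat: 10:33 AM–6:38 PM = 8 h 5 min; less 45 min break → 7 h 20 min
Wed reg 5 h 48 min / OT 0 h 0 min; Thu reg 8 h 0 min / OT 3 h 10 min; Fri reg 8 h 0 min / OT 0 h 23 min; Sat reg 7 h 20 min / OT 0 h 0 min.
Totals: regular 29 h 8 min, overtime 3 h 33 min.

Regular 29.13 hours, overtime 3.55 hours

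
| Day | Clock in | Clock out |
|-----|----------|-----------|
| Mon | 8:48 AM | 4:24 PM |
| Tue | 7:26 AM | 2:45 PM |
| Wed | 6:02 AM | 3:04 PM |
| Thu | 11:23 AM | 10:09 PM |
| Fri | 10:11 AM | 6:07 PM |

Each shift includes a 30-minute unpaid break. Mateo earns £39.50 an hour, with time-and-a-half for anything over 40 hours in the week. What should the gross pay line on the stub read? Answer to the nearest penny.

£1588.89

Mon: 8:48 AM–4:24 PM = 7 h 36 min; less 30 min break → 7 h 6 min
Tue: 7:26 AM–2:45 PM = 7 h 19 min; less 30 min break → 6 h 49 min
Wed: 6:02 AM–3:04 PM = 9 h 2 min; less 30 min break → 8 h 32 min
Thu: 11:23 AM–10:09 PM = 10 h 46 min; less 30 min break → 10 h 16 min
Fri: 10:11 AM–6:07 PM = 7 h 56 min; less 30 min break → 7 h 26 min
Total worked: 40 h 9 min = 2409 min.
Regular 40 h 0 min = 2400 min at £39.50/h; overtime 0 h 9 min = 9 min at £59.25/h.
Pay = (2400 × £39.50 + 9 × £59.25) ÷ 60 = £1588.89.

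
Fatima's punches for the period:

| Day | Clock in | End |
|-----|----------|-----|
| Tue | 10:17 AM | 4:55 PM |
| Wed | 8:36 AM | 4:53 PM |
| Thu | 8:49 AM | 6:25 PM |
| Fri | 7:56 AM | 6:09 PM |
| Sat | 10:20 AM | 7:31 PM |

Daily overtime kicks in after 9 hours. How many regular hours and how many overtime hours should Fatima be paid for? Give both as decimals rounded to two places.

Tue: 10:17 AM–4:55 PM = 6 h 38 min
Wed: 8:36 AM–4:53 PM = 8 h 17 min
Thu: 8:49 AM–6:25 PM = 9 h 36 min
Fri: 7:56 AM–6:09 PM = 10 h 13 min
Sat: 10:20 AM–7:31 PM = 9 h 11 min
Tue reg 6 h 38 min / OT 0 h 0 min; Wed reg 8 h 17 min / OT 0 h 0 min; Thu reg 9 h 0 min / OT 0 h 36 min; Fri reg 9 h 0 min / OT 1 h 13 min; Sat reg 9 h 0 min / OT 0 h 11 min.
Totals: regular 41 h 55 min, overtime 2 h 0 min.

Regular 41.92 hours, overtime 2.00 hours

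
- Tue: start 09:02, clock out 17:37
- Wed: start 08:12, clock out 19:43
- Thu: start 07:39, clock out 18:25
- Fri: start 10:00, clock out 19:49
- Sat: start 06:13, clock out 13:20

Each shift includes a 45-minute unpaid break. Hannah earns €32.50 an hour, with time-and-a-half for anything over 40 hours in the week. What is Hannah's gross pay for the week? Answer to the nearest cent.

€1497.44

Tue: 09:02–17:37 = 8 h 35 min; less 45 min break → 7 h 50 min
Wed: 08:12–19:43 = 11 h 31 min; less 45 min break → 10 h 46 min
Thu: 07:39–18:25 = 10 h 46 min; less 45 min break → 10 h 1 min
Fri: 10:00–19:49 = 9 h 49 min; less 45 min break → 9 h 4 min
Sat: 06:13–13:20 = 7 h 7 min; less 45 min break → 6 h 22 min
Total worked: 44 h 3 min = 2643 min.
Regular 40 h 0 min = 2400 min at €32.50/h; overtime 4 h 3 min = 243 min at €48.75/h.
Pay = (2400 × €32.50 + 243 × €48.75) ÷ 60 = €1497.44.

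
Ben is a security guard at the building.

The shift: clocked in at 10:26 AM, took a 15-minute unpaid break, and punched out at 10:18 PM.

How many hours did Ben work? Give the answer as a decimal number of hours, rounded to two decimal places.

The shift: 10:26 AM–10:18 PM = 11 h 52 min; less 15 min break → 11 h 37 min

11.62 hours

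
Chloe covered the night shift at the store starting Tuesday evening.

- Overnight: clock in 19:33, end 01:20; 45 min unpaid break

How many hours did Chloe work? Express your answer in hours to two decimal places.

5.03 hours

Overnight: 19:33 → midnight = 4 h 27 min; midnight → 01:20 = 1 h 20 min; span 5 h 47 min; less 45 min break → 5 h 2 min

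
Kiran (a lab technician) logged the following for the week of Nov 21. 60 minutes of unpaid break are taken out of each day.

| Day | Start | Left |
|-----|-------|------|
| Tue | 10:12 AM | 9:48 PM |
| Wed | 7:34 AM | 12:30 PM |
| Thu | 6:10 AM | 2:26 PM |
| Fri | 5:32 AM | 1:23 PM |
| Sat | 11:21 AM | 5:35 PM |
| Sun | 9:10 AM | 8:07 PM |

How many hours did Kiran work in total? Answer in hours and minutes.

43 h 50 min

Tue: 10:12 AM–9:48 PM = 11 h 36 min; less 60 min break → 10 h 36 min
Wed: 7:34 AM–12:30 PM = 4 h 56 min; less 60 min break → 3 h 56 min
Thu: 6:10 AM–2:26 PM = 8 h 16 min; less 60 min break → 7 h 16 min
Fri: 5:32 AM–1:23 PM = 7 h 51 min; less 60 min break → 6 h 51 min
Sat: 11:21 AM–5:35 PM = 6 h 14 min; less 60 min break → 5 h 14 min
Sun: 9:10 AM–8:07 PM = 10 h 57 min; less 60 min break → 9 h 57 min
Total: 10 h 36 min + 3 h 56 min + 7 h 16 min + 6 h 51 min + 5 h 14 min + 9 h 57 min = 43 h 50 min.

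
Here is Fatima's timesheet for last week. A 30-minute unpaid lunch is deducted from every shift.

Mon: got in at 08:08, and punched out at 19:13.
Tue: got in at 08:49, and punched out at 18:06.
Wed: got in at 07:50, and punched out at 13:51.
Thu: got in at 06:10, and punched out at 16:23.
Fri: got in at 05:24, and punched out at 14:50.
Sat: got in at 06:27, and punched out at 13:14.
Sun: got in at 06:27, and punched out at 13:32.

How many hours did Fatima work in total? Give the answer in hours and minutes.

56 h 24 min

Mon: 08:08–19:13 = 11 h 5 min; less 30 min break → 10 h 35 min
Tue: 08:49–18:06 = 9 h 17 min; less 30 min break → 8 h 47 min
Wed: 07:50–13:51 = 6 h 1 min; less 30 min break → 5 h 31 min
Thu: 06:10–16:23 = 10 h 13 min; less 30 min break → 9 h 43 min
Fri: 05:24–14:50 = 9 h 26 min; less 30 min break → 8 h 56 min
Sat: 06:27–13:14 = 6 h 47 min; less 30 min break → 6 h 17 min
Sun: 06:27–13:32 = 7 h 5 min; less 30 min break → 6 h 35 min
Total: 10 h 35 min + 8 h 47 min + 5 h 31 min + 9 h 43 min + 8 h 56 min + 6 h 17 min + 6 h 35 min = 56 h 24 min.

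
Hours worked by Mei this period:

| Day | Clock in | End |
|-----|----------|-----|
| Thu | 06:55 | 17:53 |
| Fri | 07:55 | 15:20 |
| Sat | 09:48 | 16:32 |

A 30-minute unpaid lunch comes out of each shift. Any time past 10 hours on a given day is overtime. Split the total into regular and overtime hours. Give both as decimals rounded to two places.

Thu: 06:55–17:53 = 10 h 58 min; less 30 min break → 10 h 28 min
Fri: 07:55–15:20 = 7 h 25 min; less 30 min break → 6 h 55 min
Sat: 09:48–16:32 = 6 h 44 min; less 30 min break → 6 h 14 min
Thu reg 10 h 0 min / OT 0 h 28 min; Fri reg 6 h 55 min / OT 0 h 0 min; Sat reg 6 h 14 min / OT 0 h 0 min.
Totals: regular 23 h 9 min, overtime 0 h 28 min.

Regular 23.15 hours, overtime 0.47 hours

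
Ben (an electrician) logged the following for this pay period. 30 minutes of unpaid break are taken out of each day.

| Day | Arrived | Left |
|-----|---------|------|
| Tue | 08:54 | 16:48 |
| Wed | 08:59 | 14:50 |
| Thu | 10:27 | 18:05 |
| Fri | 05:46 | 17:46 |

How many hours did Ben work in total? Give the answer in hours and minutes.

Tue: 08:54–16:48 = 7 h 54 min; less 30 min break → 7 h 24 min
Wed: 08:59–14:50 = 5 h 51 min; less 30 min break → 5 h 21 min
Thu: 10:27–18:05 = 7 h 38 min; less 30 min break → 7 h 8 min
Fri: 05:46–17:46 = 12 h 0 min; less 30 min break → 11 h 30 min
Total: 7 h 24 min + 5 h 21 min + 7 h 8 min + 11 h 30 min = 31 h 23 min.

31 h 23 min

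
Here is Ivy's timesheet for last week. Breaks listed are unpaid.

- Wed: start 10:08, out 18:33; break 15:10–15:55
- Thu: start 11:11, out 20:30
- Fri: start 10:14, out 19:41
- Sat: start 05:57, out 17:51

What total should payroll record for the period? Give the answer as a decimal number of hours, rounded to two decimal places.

38.33 hours

Wed: 10:08–18:33 = 8 h 25 min; less 45 min break → 7 h 40 min
Thu: 11:11–20:30 = 9 h 19 min
Fri: 10:14–19:41 = 9 h 27 min
Sat: 05:57–17:51 = 11 h 54 min
Total: 7 h 40 min + 9 h 19 min + 9 h 27 min + 11 h 54 min = 38 h 20 min.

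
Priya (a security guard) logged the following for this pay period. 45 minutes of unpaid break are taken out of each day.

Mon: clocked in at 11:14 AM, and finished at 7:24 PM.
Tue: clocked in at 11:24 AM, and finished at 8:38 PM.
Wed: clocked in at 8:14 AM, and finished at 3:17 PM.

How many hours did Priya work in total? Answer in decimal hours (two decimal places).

22.20 hours

Mon: 11:14 AM–7:24 PM = 8 h 10 min; less 45 min break → 7 h 25 min
Tue: 11:24 AM–8:38 PM = 9 h 14 min; less 45 min break → 8 h 29 min
Wed: 8:14 AM–3:17 PM = 7 h 3 min; less 45 min break → 6 h 18 min
Total: 7 h 25 min + 8 h 29 min + 6 h 18 min = 22 h 12 min.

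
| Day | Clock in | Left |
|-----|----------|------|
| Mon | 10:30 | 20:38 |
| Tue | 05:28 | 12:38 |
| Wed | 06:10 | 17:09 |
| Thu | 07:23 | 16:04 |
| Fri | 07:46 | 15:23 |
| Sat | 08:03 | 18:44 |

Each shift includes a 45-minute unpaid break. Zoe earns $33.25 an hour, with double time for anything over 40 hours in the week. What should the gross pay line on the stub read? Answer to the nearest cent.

$2045.98

Mon: 10:30–20:38 = 10 h 8 min; less 45 min break → 9 h 23 min
Tue: 05:28–12:38 = 7 h 10 min; less 45 min break → 6 h 25 min
Wed: 06:10–17:09 = 10 h 59 min; less 45 min break → 10 h 14 min
Thu: 07:23–16:04 = 8 h 41 min; less 45 min break → 7 h 56 min
Fri: 07:46–15:23 = 7 h 37 min; less 45 min break → 6 h 52 min
Sat: 08:03–18:44 = 10 h 41 min; less 45 min break → 9 h 56 min
Total worked: 50 h 46 min = 3046 min.
Regular 40 h 0 min = 2400 min at $33.25/h; overtime 10 h 46 min = 646 min at $66.50/h.
Pay = (2400 × $33.25 + 646 × $66.50) ÷ 60 = $2045.98.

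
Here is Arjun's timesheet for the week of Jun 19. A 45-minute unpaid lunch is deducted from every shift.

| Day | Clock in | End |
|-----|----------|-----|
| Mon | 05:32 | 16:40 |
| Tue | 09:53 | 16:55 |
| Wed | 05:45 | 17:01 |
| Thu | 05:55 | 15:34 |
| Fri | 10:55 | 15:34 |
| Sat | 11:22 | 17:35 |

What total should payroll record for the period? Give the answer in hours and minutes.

45 h 27 min

Mon: 05:32–16:40 = 11 h 8 min; less 45 min break → 10 h 23 min
Tue: 09:53–16:55 = 7 h 2 min; less 45 min break → 6 h 17 min
Wed: 05:45–17:01 = 11 h 16 min; less 45 min break → 10 h 31 min
Thu: 05:55–15:34 = 9 h 39 min; less 45 min break → 8 h 54 min
Fri: 10:55–15:34 = 4 h 39 min; less 45 min break → 3 h 54 min
Sat: 11:22–17:35 = 6 h 13 min; less 45 min break → 5 h 28 min
Total: 10 h 23 min + 6 h 17 min + 10 h 31 min + 8 h 54 min + 3 h 54 min + 5 h 28 min = 45 h 27 min.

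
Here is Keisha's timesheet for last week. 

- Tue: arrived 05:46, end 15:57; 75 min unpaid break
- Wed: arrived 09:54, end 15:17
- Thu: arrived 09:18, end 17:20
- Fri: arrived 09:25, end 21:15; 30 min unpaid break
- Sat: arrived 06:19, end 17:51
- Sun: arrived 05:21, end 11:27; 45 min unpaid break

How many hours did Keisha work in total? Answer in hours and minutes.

Tue: 05:46–15:57 = 10 h 11 min; less 75 min break → 8 h 56 min
Wed: 09:54–15:17 = 5 h 23 min
Thu: 09:18–17:20 = 8 h 2 min
Fri: 09:25–21:15 = 11 h 50 min; less 30 min break → 11 h 20 min
Sat: 06:19–17:51 = 11 h 32 min
Sun: 05:21–11:27 = 6 h 6 min; less 45 min break → 5 h 21 min
Total: 8 h 56 min + 5 h 23 min + 8 h 2 min + 11 h 20 min + 11 h 32 min + 5 h 21 min = 50 h 34 min.

50 h 34 min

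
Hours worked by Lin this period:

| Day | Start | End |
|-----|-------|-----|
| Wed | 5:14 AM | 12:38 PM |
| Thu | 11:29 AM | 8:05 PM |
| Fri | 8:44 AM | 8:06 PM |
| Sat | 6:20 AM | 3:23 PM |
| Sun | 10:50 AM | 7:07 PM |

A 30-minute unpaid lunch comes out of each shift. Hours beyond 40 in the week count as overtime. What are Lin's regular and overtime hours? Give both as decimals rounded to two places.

Wed: 5:14 AM–12:38 PM = 7 h 24 min; less 30 min break → 6 h 54 min
Thu: 11:29 AM–8:05 PM = 8 h 36 min; less 30 min break → 8 h 6 min
Fri: 8:44 AM–8:06 PM = 11 h 22 min; less 30 min break → 10 h 52 min
Sat: 6:20 AM–3:23 PM = 9 h 3 min; less 30 min break → 8 h 33 min
Sun: 10:50 AM–7:07 PM = 8 h 17 min; less 30 min break → 7 h 47 min
Total worked: 42 h 12 min = 42.20 h.
Threshold 40 h → overtime 2 h 12 min, regular 40 h 0 min.

Regular 40.00 hours, overtime 2.20 hours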